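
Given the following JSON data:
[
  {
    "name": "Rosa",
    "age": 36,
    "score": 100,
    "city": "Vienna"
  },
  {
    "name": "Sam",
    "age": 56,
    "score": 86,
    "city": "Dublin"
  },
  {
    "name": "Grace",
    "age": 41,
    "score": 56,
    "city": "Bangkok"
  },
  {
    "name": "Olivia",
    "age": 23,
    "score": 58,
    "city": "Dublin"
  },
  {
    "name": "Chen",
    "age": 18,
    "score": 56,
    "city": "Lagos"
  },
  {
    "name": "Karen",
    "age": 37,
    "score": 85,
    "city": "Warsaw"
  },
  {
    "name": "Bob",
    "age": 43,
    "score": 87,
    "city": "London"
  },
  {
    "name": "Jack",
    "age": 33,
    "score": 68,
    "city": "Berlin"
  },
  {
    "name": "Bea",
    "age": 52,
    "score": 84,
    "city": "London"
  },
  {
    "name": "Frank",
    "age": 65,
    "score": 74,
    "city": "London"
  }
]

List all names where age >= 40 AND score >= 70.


Checking both conditions:
  Rosa (age=36, score=100) -> no
  Sam (age=56, score=86) -> YES
  Grace (age=41, score=56) -> no
  Olivia (age=23, score=58) -> no
  Chen (age=18, score=56) -> no
  Karen (age=37, score=85) -> no
  Bob (age=43, score=87) -> YES
  Jack (age=33, score=68) -> no
  Bea (age=52, score=84) -> YES
  Frank (age=65, score=74) -> YES


ANSWER: Sam, Bob, Bea, Frank


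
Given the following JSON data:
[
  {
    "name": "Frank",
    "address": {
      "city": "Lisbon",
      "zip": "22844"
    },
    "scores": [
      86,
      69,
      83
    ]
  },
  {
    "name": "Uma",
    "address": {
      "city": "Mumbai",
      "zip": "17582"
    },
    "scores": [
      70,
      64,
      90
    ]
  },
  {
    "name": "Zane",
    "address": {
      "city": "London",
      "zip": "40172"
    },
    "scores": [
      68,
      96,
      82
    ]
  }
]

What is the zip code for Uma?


Path: records[1].address.zip
Value: 17582

ANSWER: 17582


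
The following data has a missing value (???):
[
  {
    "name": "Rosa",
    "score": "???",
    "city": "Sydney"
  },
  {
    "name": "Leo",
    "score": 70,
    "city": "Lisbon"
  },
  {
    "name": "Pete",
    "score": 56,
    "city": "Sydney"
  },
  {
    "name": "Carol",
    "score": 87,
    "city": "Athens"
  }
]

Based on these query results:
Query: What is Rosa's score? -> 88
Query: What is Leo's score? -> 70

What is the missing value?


The missing value is Rosa's score
From query: Rosa's score = 88

ANSWER: 88


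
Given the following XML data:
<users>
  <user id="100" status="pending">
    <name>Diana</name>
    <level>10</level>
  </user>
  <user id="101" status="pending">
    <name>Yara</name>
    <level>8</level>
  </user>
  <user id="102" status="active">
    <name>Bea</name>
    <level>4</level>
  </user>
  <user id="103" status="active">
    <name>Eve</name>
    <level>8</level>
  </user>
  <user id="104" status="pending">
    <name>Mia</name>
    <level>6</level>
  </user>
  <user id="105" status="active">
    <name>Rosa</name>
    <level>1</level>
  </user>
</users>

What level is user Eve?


Finding user: Eve
<level>8</level>

ANSWER: 8


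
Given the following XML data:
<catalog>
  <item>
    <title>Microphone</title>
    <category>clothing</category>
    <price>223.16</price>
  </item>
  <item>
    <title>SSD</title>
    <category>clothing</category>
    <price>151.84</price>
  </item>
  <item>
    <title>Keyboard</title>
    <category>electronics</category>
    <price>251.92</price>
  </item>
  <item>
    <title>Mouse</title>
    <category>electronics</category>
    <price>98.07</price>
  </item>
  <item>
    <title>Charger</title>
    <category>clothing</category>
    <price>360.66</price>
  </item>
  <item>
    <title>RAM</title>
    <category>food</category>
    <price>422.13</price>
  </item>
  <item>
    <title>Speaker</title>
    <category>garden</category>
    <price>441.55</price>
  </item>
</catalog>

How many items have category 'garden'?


Scanning <item> elements for <category>garden</category>:
  Item 7: Speaker -> MATCH
Count: 1

ANSWER: 1


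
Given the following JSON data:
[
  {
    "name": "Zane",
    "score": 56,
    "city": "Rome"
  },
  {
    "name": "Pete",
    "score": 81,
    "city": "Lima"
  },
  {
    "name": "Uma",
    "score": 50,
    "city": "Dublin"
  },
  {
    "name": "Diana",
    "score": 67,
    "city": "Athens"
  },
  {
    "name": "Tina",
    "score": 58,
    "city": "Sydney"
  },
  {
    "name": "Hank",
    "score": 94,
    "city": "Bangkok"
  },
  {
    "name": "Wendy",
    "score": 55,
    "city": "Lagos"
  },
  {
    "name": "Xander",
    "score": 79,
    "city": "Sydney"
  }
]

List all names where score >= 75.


Filtering records where score >= 75:
  Zane (score=56) -> no
  Pete (score=81) -> YES
  Uma (score=50) -> no
  Diana (score=67) -> no
  Tina (score=58) -> no
  Hank (score=94) -> YES
  Wendy (score=55) -> no
  Xander (score=79) -> YES


ANSWER: Pete, Hank, Xander


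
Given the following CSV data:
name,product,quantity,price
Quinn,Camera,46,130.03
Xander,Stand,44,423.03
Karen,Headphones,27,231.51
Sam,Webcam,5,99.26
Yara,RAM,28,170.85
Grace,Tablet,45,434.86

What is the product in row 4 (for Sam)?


Row 4: Sam
Column 'product' = Webcam

ANSWER: Webcam


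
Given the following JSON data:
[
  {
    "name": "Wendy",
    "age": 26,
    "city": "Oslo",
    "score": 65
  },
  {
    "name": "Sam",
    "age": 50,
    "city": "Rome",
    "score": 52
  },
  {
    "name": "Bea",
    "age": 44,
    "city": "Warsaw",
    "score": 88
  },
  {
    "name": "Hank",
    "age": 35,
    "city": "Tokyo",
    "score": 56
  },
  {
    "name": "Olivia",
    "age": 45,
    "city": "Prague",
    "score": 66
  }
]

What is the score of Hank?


Looking up record where name = Hank
Record index: 3
Field 'score' = 56

ANSWER: 56


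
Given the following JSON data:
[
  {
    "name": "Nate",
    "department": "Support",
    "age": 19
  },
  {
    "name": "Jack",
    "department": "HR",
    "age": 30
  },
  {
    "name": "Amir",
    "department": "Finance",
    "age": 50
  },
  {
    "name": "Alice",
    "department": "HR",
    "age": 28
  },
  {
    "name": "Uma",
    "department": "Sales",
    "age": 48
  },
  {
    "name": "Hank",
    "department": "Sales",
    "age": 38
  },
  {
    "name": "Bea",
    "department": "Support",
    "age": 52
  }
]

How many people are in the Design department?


Scanning records for department = Design
  No matches found
Count: 0

ANSWER: 0


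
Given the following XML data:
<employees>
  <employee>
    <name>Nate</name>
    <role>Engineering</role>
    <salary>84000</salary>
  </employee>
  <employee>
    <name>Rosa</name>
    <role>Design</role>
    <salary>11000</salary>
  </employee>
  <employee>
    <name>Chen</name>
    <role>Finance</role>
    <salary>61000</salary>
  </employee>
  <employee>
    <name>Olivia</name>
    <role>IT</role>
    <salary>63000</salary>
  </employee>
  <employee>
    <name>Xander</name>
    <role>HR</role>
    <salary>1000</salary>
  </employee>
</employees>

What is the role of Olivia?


Searching for <employee> with <name>Olivia</name>
Found at position 4
<role>IT</role>

ANSWER: IT


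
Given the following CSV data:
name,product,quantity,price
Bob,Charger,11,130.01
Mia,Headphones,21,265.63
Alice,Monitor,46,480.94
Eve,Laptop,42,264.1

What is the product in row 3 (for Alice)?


Row 3: Alice
Column 'product' = Monitor

ANSWER: Monitor


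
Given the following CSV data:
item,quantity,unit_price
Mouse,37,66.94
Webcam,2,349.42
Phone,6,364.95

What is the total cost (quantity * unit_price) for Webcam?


Row: Webcam
quantity = 2
unit_price = 349.42
total = 2 * 349.42 = 698.84

ANSWER: 698.84


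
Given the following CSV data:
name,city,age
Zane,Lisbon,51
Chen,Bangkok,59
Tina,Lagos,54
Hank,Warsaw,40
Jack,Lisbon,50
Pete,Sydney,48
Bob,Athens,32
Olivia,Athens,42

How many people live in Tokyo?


Scanning city column for 'Tokyo':
Total matches: 0

ANSWER: 0


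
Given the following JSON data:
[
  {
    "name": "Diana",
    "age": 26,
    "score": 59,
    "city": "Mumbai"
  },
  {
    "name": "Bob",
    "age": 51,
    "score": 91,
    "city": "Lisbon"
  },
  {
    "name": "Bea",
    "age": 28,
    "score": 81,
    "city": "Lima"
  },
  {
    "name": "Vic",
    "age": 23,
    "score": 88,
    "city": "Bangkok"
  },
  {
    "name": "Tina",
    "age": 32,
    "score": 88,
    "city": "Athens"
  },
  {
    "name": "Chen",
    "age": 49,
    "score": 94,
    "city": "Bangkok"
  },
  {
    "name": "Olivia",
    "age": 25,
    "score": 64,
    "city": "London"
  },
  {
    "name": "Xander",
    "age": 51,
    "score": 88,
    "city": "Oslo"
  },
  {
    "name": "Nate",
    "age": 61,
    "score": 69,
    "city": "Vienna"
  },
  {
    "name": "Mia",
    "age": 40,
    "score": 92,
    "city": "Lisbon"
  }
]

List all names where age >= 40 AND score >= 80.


Checking both conditions:
  Diana (age=26, score=59) -> no
  Bob (age=51, score=91) -> YES
  Bea (age=28, score=81) -> no
  Vic (age=23, score=88) -> no
  Tina (age=32, score=88) -> no
  Chen (age=49, score=94) -> YES
  Olivia (age=25, score=64) -> no
  Xander (age=51, score=88) -> YES
  Nate (age=61, score=69) -> no
  Mia (age=40, score=92) -> YES


ANSWER: Bob, Chen, Xander, Mia


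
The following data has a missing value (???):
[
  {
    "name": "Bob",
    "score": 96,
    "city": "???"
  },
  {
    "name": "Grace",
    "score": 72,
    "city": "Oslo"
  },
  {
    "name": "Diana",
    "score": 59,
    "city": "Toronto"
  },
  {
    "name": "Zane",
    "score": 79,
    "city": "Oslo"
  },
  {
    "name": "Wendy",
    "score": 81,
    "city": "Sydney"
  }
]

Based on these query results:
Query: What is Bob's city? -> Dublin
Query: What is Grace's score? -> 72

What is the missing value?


The missing value is Bob's city
From query: Bob's city = Dublin

ANSWER: Dublin


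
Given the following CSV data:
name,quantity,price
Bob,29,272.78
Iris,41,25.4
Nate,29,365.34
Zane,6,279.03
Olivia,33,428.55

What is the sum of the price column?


Values in 'price' column:
  Row 1: 272.78
  Row 2: 25.4
  Row 3: 365.34
  Row 4: 279.03
  Row 5: 428.55
Sum = 272.78 + 25.4 + 365.34 + 279.03 + 428.55 = 1371.1

ANSWER: 1371.1


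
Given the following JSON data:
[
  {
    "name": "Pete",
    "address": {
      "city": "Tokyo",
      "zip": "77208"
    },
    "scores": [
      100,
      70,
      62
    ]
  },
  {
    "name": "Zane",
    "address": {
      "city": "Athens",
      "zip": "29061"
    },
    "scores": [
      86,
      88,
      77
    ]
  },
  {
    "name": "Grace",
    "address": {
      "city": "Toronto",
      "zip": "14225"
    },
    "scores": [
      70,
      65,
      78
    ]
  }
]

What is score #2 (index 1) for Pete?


Path: records[0].scores[1]
Value: 70

ANSWER: 70


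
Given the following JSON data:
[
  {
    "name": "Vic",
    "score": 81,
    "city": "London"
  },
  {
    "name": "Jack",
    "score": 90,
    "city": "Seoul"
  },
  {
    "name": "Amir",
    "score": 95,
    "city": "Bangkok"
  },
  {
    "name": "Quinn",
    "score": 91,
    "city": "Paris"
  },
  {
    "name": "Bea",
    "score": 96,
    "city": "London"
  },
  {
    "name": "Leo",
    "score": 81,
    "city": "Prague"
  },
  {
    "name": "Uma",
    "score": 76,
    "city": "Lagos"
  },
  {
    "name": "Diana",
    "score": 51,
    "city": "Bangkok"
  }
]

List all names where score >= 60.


Filtering records where score >= 60:
  Vic (score=81) -> YES
  Jack (score=90) -> YES
  Amir (score=95) -> YES
  Quinn (score=91) -> YES
  Bea (score=96) -> YES
  Leo (score=81) -> YES
  Uma (score=76) -> YES
  Diana (score=51) -> no


ANSWER: Vic, Jack, Amir, Quinn, Bea, Leo, Uma


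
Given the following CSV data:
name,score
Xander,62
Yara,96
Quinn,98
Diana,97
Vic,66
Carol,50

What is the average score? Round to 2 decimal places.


Scores: 62, 96, 98, 97, 66, 50
Sum = 469
Count = 6
Average = 469 / 6 = 78.17

ANSWER: 78.17


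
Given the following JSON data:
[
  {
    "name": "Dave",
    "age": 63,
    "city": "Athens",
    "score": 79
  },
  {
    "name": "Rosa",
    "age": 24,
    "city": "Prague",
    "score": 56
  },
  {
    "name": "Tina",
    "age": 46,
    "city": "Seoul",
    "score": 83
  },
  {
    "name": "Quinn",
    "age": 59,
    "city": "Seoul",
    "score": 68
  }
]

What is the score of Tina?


Looking up record where name = Tina
Record index: 2
Field 'score' = 83

ANSWER: 83


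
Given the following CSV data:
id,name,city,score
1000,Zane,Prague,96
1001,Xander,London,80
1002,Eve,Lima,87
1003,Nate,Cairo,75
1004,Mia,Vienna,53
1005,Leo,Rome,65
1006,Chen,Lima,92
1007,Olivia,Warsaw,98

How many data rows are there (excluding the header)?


Counting rows (excluding header):
Header: id,name,city,score
Data rows: 8

ANSWER: 8


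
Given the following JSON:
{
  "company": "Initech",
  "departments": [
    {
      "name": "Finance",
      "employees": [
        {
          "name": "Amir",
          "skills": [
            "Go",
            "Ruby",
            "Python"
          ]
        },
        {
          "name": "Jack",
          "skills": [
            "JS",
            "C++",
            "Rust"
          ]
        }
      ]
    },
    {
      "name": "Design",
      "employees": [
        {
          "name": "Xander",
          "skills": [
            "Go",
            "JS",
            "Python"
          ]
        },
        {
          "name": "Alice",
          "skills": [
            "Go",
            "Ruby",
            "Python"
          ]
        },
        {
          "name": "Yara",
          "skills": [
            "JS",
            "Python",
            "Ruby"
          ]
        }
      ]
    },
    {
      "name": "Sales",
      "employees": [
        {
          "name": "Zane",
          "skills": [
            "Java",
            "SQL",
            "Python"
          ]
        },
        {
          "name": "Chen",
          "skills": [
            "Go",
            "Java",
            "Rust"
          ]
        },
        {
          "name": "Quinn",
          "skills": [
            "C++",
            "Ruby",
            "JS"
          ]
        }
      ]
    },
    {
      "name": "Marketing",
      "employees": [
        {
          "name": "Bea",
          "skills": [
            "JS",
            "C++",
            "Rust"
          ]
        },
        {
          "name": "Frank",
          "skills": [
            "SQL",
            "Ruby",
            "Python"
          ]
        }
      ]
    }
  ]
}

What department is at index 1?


Path: departments[1].name
Value: Design

ANSWER: Design


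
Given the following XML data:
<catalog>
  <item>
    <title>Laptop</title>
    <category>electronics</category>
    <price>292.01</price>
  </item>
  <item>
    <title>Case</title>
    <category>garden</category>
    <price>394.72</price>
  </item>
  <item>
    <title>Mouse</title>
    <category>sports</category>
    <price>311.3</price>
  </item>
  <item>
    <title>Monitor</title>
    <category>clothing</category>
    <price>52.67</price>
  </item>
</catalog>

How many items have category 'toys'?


Scanning <item> elements for <category>toys</category>:
Count: 0

ANSWER: 0


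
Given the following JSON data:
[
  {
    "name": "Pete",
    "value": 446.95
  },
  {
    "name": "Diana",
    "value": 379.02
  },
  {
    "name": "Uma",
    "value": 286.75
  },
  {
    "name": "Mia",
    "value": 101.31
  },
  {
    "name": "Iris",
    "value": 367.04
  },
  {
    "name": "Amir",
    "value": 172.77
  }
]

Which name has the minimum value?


Comparing values:
  Pete: 446.95
  Diana: 379.02
  Uma: 286.75
  Mia: 101.31
  Iris: 367.04
  Amir: 172.77
Minimum: Mia (101.31)

ANSWER: Mia


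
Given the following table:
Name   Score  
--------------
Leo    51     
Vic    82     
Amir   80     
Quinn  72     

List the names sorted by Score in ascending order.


Sorting by Score (ascending):
  Leo: 51
  Quinn: 72
  Amir: 80
  Vic: 82


ANSWER: Leo, Quinn, Amir, Vic


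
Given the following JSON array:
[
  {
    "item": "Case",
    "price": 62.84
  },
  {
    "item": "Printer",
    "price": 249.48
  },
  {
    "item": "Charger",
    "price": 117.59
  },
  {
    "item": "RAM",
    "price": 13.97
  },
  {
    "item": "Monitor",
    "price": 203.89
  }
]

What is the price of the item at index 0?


Array index 0 -> Case
price = 62.84

ANSWER: 62.84


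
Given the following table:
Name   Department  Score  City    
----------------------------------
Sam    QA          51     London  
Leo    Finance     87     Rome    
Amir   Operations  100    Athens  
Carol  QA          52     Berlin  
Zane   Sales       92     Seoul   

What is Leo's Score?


Row 2: Leo
Score = 87

ANSWER: 87


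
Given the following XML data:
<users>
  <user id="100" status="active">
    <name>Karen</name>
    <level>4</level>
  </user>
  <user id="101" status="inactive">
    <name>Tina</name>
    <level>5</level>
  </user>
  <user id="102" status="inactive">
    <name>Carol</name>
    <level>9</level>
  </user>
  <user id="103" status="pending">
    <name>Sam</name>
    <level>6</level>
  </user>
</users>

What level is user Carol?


Finding user: Carol
<level>9</level>

ANSWER: 9


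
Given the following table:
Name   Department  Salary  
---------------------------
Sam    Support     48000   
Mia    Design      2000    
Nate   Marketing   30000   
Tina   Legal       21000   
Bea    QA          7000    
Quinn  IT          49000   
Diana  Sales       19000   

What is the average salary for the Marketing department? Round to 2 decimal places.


Marketing department members:
  Nate: 30000
Sum = 30000
Count = 1
Average = 30000 / 1 = 30000.00

ANSWER: 30000.00


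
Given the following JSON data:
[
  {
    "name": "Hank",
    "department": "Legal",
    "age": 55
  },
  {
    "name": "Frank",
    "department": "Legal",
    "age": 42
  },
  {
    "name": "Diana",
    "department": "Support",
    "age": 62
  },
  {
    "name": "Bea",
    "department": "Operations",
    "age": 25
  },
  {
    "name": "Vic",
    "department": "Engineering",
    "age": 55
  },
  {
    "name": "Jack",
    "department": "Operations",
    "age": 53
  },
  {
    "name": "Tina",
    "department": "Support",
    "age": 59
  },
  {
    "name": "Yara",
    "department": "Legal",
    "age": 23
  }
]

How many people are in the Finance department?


Scanning records for department = Finance
  No matches found
Count: 0

ANSWER: 0


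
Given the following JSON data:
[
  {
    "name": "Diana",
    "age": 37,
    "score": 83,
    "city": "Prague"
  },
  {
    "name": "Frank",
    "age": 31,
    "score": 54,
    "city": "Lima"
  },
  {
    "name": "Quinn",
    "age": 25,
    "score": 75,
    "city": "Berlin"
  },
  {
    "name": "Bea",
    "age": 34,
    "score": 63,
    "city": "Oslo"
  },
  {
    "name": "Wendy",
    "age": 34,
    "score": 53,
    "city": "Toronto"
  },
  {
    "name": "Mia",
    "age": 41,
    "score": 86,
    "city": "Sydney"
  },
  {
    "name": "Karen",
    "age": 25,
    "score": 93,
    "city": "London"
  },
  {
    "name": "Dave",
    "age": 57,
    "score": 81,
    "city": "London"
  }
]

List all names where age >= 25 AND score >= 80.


Checking both conditions:
  Diana (age=37, score=83) -> YES
  Frank (age=31, score=54) -> no
  Quinn (age=25, score=75) -> no
  Bea (age=34, score=63) -> no
  Wendy (age=34, score=53) -> no
  Mia (age=41, score=86) -> YES
  Karen (age=25, score=93) -> YES
  Dave (age=57, score=81) -> YES


ANSWER: Diana, Mia, Karen, Dave


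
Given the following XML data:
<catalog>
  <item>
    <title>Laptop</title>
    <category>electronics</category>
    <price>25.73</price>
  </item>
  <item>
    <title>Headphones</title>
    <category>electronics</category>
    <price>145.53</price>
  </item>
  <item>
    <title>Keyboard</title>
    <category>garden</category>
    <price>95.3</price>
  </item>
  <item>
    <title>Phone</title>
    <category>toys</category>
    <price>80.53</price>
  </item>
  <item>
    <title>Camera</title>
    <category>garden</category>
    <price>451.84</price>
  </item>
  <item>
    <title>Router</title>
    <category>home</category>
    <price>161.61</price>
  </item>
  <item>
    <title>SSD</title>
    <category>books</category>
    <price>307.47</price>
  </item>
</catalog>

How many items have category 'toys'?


Scanning <item> elements for <category>toys</category>:
  Item 4: Phone -> MATCH
Count: 1

ANSWER: 1


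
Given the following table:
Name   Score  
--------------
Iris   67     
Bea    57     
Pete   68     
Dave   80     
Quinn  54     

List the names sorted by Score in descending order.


Sorting by Score (descending):
  Dave: 80
  Pete: 68
  Iris: 67
  Bea: 57
  Quinn: 54


ANSWER: Dave, Pete, Iris, Bea, Quinn


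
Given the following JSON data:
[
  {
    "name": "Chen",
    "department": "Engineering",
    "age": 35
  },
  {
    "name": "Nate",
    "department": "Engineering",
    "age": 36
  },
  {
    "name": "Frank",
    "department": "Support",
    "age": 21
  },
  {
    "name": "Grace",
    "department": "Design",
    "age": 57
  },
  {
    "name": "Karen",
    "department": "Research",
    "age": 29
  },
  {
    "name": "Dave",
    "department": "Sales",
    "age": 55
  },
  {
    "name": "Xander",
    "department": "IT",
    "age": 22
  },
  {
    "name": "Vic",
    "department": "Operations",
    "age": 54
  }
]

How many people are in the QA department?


Scanning records for department = QA
  No matches found
Count: 0

ANSWER: 0


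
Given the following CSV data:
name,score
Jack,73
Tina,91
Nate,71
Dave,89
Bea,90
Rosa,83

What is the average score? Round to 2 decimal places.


Scores: 73, 91, 71, 89, 90, 83
Sum = 497
Count = 6
Average = 497 / 6 = 82.83

ANSWER: 82.83


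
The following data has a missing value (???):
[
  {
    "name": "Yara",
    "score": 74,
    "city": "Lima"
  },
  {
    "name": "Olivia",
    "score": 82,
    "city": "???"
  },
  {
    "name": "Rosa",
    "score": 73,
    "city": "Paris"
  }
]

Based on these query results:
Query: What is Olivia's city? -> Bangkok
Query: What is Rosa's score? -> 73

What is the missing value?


The missing value is Olivia's city
From query: Olivia's city = Bangkok

ANSWER: Bangkok


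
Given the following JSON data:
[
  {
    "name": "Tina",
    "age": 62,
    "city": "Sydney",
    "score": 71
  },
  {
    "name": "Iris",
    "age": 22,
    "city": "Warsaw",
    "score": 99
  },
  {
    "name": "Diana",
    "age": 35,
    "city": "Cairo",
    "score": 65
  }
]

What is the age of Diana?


Looking up record where name = Diana
Record index: 2
Field 'age' = 35

ANSWER: 35


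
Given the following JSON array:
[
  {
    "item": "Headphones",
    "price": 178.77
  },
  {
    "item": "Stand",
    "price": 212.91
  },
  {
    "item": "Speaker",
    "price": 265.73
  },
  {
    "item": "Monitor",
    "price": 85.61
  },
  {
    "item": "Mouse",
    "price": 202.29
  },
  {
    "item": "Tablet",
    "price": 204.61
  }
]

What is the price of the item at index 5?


Array index 5 -> Tablet
price = 204.61

ANSWER: 204.61


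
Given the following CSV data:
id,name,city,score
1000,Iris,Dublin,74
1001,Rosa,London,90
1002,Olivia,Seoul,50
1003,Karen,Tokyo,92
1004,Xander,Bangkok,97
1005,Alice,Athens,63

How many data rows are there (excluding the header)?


Counting rows (excluding header):
Header: id,name,city,score
Data rows: 6

ANSWER: 6


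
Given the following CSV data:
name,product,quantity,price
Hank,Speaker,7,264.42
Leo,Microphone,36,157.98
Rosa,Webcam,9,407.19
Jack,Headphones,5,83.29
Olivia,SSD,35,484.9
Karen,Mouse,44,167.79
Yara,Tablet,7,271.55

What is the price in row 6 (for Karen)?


Row 6: Karen
Column 'price' = 167.79

ANSWER: 167.79


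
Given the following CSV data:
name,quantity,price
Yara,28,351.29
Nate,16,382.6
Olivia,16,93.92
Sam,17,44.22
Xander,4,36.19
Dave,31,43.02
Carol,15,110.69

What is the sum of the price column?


Values in 'price' column:
  Row 1: 351.29
  Row 2: 382.6
  Row 3: 93.92
  Row 4: 44.22
  Row 5: 36.19
  Row 6: 43.02
  Row 7: 110.69
Sum = 351.29 + 382.6 + 93.92 + 44.22 + 36.19 + 43.02 + 110.69 = 1061.93

ANSWER: 1061.93


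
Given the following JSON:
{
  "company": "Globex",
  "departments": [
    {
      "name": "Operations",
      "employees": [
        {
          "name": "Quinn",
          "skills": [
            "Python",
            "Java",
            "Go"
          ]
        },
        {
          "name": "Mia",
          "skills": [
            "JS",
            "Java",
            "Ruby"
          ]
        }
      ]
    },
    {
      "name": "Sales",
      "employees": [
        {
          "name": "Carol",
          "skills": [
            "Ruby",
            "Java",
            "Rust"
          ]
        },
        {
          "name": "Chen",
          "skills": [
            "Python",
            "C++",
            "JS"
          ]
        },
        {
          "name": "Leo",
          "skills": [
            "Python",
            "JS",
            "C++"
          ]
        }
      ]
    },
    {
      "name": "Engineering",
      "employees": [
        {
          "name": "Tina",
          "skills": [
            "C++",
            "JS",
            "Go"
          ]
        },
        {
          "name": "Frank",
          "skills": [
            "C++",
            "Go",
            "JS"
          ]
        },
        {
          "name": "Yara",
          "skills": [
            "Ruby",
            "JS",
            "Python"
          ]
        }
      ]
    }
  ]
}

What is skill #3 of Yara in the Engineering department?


Path: departments[2].employees[2].skills[2]
Value: Python

ANSWER: Python


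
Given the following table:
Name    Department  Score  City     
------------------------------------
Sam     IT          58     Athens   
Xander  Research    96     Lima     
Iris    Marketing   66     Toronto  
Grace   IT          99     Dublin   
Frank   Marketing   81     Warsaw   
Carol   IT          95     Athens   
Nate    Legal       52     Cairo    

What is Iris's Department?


Row 3: Iris
Department = Marketing

ANSWER: Marketing


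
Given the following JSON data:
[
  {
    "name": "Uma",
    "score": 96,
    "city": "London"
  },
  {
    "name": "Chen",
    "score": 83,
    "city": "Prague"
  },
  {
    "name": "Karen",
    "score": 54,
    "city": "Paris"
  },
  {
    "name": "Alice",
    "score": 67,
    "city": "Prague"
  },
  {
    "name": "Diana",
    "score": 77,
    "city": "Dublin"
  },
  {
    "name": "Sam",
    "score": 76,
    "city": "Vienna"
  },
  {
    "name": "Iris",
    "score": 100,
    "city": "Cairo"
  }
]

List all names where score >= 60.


Filtering records where score >= 60:
  Uma (score=96) -> YES
  Chen (score=83) -> YES
  Karen (score=54) -> no
  Alice (score=67) -> YES
  Diana (score=77) -> YES
  Sam (score=76) -> YES
  Iris (score=100) -> YES


ANSWER: Uma, Chen, Alice, Diana, Sam, Iris


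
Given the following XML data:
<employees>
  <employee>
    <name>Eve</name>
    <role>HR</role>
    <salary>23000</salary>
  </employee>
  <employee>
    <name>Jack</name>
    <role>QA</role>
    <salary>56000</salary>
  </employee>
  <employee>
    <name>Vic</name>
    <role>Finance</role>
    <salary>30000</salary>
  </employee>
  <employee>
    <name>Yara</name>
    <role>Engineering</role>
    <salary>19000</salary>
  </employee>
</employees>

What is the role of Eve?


Searching for <employee> with <name>Eve</name>
Found at position 1
<role>HR</role>

ANSWER: HR


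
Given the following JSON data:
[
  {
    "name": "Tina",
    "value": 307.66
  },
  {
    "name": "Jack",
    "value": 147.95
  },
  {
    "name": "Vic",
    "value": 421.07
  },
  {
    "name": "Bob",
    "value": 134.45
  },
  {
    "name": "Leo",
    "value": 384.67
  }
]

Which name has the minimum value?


Comparing values:
  Tina: 307.66
  Jack: 147.95
  Vic: 421.07
  Bob: 134.45
  Leo: 384.67
Minimum: Bob (134.45)

ANSWER: Bob


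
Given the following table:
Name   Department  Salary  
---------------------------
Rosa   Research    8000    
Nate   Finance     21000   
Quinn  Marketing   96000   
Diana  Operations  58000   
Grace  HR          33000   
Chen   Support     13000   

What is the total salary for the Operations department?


Operations department members:
  Diana: 58000
Total = 58000 = 58000

ANSWER: 58000


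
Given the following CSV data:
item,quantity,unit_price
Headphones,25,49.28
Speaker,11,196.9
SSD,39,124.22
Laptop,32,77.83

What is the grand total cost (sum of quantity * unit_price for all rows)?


Computing row totals:
  Headphones: 25 * 49.28 = 1232.0
  Speaker: 11 * 196.9 = 2165.9
  SSD: 39 * 124.22 = 4844.58
  Laptop: 32 * 77.83 = 2490.56
Grand total = 1232.0 + 2165.9 + 4844.58 + 2490.56 = 10733.04

ANSWER: 10733.04


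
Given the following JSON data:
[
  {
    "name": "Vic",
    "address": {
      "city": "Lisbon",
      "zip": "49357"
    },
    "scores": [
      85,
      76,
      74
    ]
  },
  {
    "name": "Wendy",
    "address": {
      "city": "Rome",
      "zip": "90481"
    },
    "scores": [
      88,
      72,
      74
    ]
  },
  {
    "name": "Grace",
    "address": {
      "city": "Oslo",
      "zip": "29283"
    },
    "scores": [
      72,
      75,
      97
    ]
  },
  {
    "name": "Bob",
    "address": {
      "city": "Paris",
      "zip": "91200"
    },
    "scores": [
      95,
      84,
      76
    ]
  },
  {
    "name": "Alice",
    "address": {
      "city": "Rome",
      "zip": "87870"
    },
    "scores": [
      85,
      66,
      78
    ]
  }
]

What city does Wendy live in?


Path: records[1].address.city
Value: Rome

ANSWER: Rome


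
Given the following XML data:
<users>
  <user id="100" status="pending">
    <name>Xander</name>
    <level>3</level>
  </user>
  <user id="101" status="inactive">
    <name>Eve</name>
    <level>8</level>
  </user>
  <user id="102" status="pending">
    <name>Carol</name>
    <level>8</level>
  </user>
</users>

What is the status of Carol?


Finding user with name = Carol
user id="102" status="pending"

ANSWER: pending


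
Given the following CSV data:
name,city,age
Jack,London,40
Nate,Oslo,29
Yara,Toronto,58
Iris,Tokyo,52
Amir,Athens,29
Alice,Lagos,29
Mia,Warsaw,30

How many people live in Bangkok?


Scanning city column for 'Bangkok':
Total matches: 0

ANSWER: 0


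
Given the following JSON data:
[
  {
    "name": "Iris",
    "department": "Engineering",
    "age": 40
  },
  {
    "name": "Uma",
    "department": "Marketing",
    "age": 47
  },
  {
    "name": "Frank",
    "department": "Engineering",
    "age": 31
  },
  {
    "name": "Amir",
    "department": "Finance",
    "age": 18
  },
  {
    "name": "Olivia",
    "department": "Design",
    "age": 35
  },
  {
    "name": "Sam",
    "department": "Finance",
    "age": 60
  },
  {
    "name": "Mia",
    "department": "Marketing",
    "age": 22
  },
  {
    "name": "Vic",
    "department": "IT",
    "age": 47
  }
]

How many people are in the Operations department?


Scanning records for department = Operations
  No matches found
Count: 0

ANSWER: 0


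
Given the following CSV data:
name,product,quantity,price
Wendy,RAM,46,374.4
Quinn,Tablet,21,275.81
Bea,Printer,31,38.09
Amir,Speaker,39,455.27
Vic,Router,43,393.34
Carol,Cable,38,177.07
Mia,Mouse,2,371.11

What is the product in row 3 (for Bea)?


Row 3: Bea
Column 'product' = Printer

ANSWER: Printer


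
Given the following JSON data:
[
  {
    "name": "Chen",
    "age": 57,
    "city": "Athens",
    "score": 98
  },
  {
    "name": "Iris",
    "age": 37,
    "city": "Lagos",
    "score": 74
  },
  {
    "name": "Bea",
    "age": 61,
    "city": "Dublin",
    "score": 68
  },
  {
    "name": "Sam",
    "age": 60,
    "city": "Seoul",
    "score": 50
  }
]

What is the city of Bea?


Looking up record where name = Bea
Record index: 2
Field 'city' = Dublin

ANSWER: Dublin


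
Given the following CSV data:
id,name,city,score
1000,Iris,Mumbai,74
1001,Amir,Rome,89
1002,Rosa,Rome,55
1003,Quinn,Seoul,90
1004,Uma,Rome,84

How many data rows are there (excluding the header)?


Counting rows (excluding header):
Header: id,name,city,score
Data rows: 5

ANSWER: 5


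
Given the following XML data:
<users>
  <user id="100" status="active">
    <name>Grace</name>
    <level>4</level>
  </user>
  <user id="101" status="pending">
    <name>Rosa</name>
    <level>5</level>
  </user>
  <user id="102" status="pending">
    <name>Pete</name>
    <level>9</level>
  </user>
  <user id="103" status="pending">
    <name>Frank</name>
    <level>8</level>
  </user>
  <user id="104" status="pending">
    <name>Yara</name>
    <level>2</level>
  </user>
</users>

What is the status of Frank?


Finding user with name = Frank
user id="103" status="pending"

ANSWER: pending


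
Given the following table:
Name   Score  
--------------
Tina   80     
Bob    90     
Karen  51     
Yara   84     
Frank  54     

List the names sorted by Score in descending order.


Sorting by Score (descending):
  Bob: 90
  Yara: 84
  Tina: 80
  Frank: 54
  Karen: 51


ANSWER: Bob, Yara, Tina, Frank, Karen


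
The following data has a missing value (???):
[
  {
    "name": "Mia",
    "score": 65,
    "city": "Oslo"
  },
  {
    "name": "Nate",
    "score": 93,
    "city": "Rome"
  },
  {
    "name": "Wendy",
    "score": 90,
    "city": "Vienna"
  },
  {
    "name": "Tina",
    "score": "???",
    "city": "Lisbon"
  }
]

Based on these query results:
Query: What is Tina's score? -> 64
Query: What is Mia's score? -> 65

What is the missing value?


The missing value is Tina's score
From query: Tina's score = 64

ANSWER: 64


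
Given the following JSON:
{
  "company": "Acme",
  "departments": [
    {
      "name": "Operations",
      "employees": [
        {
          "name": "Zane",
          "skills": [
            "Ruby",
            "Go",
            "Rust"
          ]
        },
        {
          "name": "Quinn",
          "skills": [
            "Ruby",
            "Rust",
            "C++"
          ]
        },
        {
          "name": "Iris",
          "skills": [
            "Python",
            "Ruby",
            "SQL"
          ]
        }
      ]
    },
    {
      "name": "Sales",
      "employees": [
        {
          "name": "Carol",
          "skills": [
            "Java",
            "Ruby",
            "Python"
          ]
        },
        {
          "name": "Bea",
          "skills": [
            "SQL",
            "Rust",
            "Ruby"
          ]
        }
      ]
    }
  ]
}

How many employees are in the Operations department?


Path: departments[0].employees
Count: 3

ANSWER: 3


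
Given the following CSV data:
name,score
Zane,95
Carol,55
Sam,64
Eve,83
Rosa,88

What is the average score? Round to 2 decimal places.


Scores: 95, 55, 64, 83, 88
Sum = 385
Count = 5
Average = 385 / 5 = 77.00

ANSWER: 77.00


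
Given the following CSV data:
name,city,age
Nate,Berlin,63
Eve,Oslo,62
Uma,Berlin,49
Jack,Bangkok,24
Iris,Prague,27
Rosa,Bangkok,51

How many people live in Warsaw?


Scanning city column for 'Warsaw':
Total matches: 0

ANSWER: 0


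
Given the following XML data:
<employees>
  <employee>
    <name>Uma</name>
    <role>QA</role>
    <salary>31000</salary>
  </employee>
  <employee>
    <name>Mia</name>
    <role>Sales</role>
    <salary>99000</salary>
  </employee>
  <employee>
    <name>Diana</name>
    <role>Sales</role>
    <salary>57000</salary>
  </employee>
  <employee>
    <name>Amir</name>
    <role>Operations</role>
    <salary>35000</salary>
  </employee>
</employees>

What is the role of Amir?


Searching for <employee> with <name>Amir</name>
Found at position 4
<role>Operations</role>

ANSWER: Operations


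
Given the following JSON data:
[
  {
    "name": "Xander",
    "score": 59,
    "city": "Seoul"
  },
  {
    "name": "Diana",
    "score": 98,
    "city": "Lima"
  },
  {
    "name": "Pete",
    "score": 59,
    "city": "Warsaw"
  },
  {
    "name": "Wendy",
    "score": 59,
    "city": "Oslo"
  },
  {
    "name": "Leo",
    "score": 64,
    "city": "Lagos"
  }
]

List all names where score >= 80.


Filtering records where score >= 80:
  Xander (score=59) -> no
  Diana (score=98) -> YES
  Pete (score=59) -> no
  Wendy (score=59) -> no
  Leo (score=64) -> no


ANSWER: Diana


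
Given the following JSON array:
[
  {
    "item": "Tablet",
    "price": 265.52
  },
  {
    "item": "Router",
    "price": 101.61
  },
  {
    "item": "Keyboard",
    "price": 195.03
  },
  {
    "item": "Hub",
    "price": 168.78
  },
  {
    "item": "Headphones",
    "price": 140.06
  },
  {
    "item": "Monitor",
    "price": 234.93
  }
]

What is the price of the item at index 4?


Array index 4 -> Headphones
price = 140.06

ANSWER: 140.06


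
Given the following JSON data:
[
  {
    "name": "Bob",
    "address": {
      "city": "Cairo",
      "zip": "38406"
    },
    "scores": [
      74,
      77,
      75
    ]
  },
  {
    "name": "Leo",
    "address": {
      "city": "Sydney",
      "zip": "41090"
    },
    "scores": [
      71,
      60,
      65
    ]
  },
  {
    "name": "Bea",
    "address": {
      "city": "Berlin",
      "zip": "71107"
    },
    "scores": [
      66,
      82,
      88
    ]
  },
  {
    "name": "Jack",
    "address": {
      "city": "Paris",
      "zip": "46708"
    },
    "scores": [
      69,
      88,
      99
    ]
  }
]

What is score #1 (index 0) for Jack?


Path: records[3].scores[0]
Value: 69

ANSWER: 69


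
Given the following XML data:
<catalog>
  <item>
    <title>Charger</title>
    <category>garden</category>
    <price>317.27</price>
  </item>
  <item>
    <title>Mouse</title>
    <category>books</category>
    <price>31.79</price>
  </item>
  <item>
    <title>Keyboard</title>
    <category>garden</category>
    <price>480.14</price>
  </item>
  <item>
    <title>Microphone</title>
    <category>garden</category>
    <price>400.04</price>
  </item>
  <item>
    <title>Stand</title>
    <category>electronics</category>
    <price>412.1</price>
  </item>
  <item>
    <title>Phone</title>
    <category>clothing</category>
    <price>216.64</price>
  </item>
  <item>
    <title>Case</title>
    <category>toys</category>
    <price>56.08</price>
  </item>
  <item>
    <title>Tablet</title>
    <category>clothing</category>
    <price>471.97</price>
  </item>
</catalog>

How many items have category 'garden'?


Scanning <item> elements for <category>garden</category>:
  Item 1: Charger -> MATCH
  Item 3: Keyboard -> MATCH
  Item 4: Microphone -> MATCH
Count: 3

ANSWER: 3


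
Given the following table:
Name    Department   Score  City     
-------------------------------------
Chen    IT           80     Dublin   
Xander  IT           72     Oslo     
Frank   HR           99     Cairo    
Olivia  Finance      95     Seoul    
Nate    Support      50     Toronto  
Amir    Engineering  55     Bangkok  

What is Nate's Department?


Row 5: Nate
Department = Support

ANSWER: Support


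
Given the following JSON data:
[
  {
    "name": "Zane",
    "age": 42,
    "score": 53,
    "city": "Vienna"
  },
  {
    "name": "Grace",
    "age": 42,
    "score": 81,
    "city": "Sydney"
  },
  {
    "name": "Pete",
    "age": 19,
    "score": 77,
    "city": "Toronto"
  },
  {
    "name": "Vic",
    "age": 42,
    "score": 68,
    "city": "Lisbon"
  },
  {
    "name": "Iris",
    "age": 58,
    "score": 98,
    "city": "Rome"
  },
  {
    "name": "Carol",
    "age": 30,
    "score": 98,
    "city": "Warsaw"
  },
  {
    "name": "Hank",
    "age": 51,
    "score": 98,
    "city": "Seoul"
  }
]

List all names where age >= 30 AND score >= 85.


Checking both conditions:
  Zane (age=42, score=53) -> no
  Grace (age=42, score=81) -> no
  Pete (age=19, score=77) -> no
  Vic (age=42, score=68) -> no
  Iris (age=58, score=98) -> YES
  Carol (age=30, score=98) -> YES
  Hank (age=51, score=98) -> YES


ANSWER: Iris, Carol, Hank


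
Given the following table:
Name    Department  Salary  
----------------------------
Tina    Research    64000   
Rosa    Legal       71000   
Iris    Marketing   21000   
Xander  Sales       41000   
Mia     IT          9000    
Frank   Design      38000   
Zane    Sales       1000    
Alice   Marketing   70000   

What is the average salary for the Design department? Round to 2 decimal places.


Design department members:
  Frank: 38000
Sum = 38000
Count = 1
Average = 38000 / 1 = 38000.00

ANSWER: 38000.00
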